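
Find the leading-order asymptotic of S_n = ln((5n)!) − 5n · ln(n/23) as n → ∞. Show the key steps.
S_n ~ 5n · (ln 115 − 1) + O(ln n)

Stirling: ln((5n)!) = 5n ln(5n) − 5n + O(ln n).
  S_n = 5n ln(5n) − 5n − 5n ln(n/23) + O(ln n)
      = 5n ln(5n) − 5n ln n + 5n ln 23 − 5n + O(ln n)
      = 5n ln 5 + 5n ln 23 − 5n + O(ln n)
      = 5n (ln 115 − 1) + O(ln n).
Numerically ln(115) − 1 ≈ 3.7449.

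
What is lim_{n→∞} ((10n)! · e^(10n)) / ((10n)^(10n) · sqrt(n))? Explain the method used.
lim = sqrt(2π·10)

Stirling: (10n)! ~ sqrt(2π·10n) · (10n/e)^(10n). Hence
  (10n)! · e^(10n) / (10n)^(10n) ~ sqrt(2π·10n).
Dividing by sqrt(n): sqrt(2π·10n) / sqrt(n) = sqrt(2π·10) · n^((1−1)/2), so the limit is sqrt(2π·10).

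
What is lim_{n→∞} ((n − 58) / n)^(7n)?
lim = e^(−406)

Rewrite as (1 − 58/n)^(7n). By the standard limit (1 + x/n)^n → e^x, we have (1 − 58/n)^n → e^(−58), and raising to the 7th power gives e^(−406).
More precisely, ln[(1 − 58/n)^(7n)] = 7n · ln(1 − 58/n) = 7n · (-58/n + O(1/n^2)) = -406 + O(1/n) → -406.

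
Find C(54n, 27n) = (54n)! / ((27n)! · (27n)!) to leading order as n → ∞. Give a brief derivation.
C(54n, 27n) ~ (4)^(27n) · sqrt(1/(π·27n))

Write N = 27n. Apply Stirling to each factorial:
  (2N)! ~ sqrt(2π·2N) · (2N/e)^(2N),
  N! ~ sqrt(2π N) · (N/e)^N,
  (1N)! ~ sqrt(2π·1N) · (1N/e)^(1N).
The exponential factors combine to (2N)^(2N) / (N^N · (1N)^(1N)) = 2^(2N)/1^(1N) = (2^2/1^1)^N = (4)^N.
The square-root prefactors combine to sqrt(2π·2N) / (sqrt(2π N)·sqrt(2π·1N)) = sqrt(2 / (2π·1·N)) = sqrt(1/(π·27n)).
Substituting N = 27n: C(54n, 27n) ~ (4)^(27n) · sqrt(1/(π·27n)).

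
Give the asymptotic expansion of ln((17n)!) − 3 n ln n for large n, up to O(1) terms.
ln((17n)!) − 3 n ln n = 14 n ln n + 17(ln 17 − 1) n + (1/2) ln(2π·17n) + O(1/n)

Stirling: ln((17n)!) = 17n ln(17n) − 17n + (1/2) ln(2π·17n) + O(1/n).
Expand 17n ln(17n) = 17n (ln n + ln 17) = 17n ln n + 17n ln 17.
Subtract 3n ln n: leading term is (17 − 3) n ln n = 14 n ln n. The next term is 17n ln 17 − 17n = 17(ln 17 − 1) n. Then the (1/2) ln(2π·17n) correction.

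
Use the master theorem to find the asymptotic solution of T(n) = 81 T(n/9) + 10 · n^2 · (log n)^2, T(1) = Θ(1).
T(n) = Θ(n^2 · (log n)^3)

Here log_9 81 = 2 and f(n) = 10 · n^2 · (log n)^2 = Θ(n^(log_9 81) · (log n)^2). This is the extended Case 2 of the master theorem (f matches the critical exponent up to log factors), giving T(n) = Θ(n^(log_9 81) · (log n)^(2+1)) = Θ(n^2 · (log n)^3).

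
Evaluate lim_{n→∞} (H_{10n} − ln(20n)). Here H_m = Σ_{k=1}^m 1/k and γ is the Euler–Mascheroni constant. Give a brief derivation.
lim = −ln 2 + γ

By Euler-Maclaurin, H_m = ln m + γ + O(1/m). So
  H_{10n} − ln(20n) = ln(10n) + γ − ln(20n) + O(1/n)
                       = ln(10/20) + γ + O(1/n).
Hence the limit is ln(10/20) + γ (= −ln 2).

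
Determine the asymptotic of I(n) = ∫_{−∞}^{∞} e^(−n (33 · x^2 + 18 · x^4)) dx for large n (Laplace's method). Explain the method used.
I(n) ~ sqrt(π/(33n))

φ(x) = 33 · x^2 + 18 · x^4 has its unique global minimum at x* = 0 (since φ'(x) = 66x + 72x^3 = 0 only at x = 0 for real x with both coefficients positive, and φ → ∞ as |x| → ∞). At x* = 0, φ(0) = 0 and φ''(0) = 66. Laplace's method then gives
  I(n) ~ sqrt(2π / (n · φ''(0))) · e^(−n φ(0)) = sqrt(2π / (66n)) = sqrt(π/(33n)).
The 18 · x^4 term contributes only at subleading order (an O(1/n) relative correction).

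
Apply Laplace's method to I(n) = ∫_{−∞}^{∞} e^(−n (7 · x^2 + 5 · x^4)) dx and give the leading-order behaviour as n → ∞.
I(n) ~ sqrt(π/(7n))

φ(x) = 7 · x^2 + 5 · x^4 has its unique global minimum at x* = 0 (since φ'(x) = 14x + 20x^3 = 0 only at x = 0 for real x with both coefficients positive, and φ → ∞ as |x| → ∞). At x* = 0, φ(0) = 0 and φ''(0) = 14. Laplace's method then gives
  I(n) ~ sqrt(2π / (n · φ''(0))) · e^(−n φ(0)) = sqrt(2π / (14n)) = sqrt(π/(7n)).
The 5 · x^4 term contributes only at subleading order (an O(1/n) relative correction).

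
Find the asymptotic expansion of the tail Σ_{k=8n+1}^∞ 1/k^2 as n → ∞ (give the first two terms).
Σ_{k>8n} 1/k^2 = 1/(1 · (8n)) − 1/(2 · (8n)^2) + O(1/(8n)^3)

Compare to the integral: ∫_{8n}^∞ x^(−2) dx = [−x^(−1)/1]_{8n}^∞ = 1/((2−1)·(8n)). The Euler-Maclaurin correction adds −f(8n)/2 = −1/(2·(8n)^2). Euler-Maclaurin then gives
  Σ_{k>8n} 1/k^2 = ∫_{8n}^∞ dx/x^2 − 1/(2·(8n)^2) + O(1/(8n)^3).
(Equivalently this is ζ(2) − Σ_{k≤8n} 1/k^2.)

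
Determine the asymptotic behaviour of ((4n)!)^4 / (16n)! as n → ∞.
((4n)!)^4/(16n)! ~ ((2π·4n)^(3/2) / 2) · 4^(−4·4n)  →  0

Write N = 4n. Stirling: N! ~ sqrt(2π N)(N/e)^N and (4N)! ~ sqrt(2π·4N)·(4N/e)^(4N).
  (N!)^4/(4N)! ~ (2π N)^(4/2) (N/e)^(4N) / [sqrt(2π·4N) (4N/e)^(4N)]
     = (2π N)^(4/2) / sqrt(2π·4N) · (N/(4N))^(4N)
     = (2π N)^((4−1)/2) / 2 · 4^(−4N).
Since 4^4 > 1, the factor 4^(−4N) decays exponentially, so the ratio → 0. Substituting N = 4n gives the stated form.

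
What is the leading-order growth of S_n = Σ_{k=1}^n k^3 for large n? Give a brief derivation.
S_n ~ n^4 / 4

By integral comparison (Euler-Maclaurin), Σ_{k=1}^n k^3 = ∫_0^n x^3 dx + O(n^3) = n^4/4 + O(n^3). (Equivalently, Faulhaber's formula gives the same leading term.)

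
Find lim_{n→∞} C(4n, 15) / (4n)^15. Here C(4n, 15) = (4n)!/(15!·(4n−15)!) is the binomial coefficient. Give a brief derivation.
lim = 1/15! = 1/1307674368000

With N = 4n → ∞: C(N, 15) / N^15 = [N(N−1)…(N−14)] / (15! · N^15) = (1/15!) · 1 · (1 − 1/(4n)) · … · (1 − 14/(4n)). Each factor → 1 as N → ∞, so the limit is 1/15! = 1/1307674368000.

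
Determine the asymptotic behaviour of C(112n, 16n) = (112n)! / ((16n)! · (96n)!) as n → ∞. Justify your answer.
C(112n, 16n) ~ (823543/46656)^(16n) · sqrt(7/(12π·16n))

Write N = 16n. Apply Stirling to each factorial:
  (7N)! ~ sqrt(2π·7N) · (7N/e)^(7N),
  N! ~ sqrt(2π N) · (N/e)^N,
  (6N)! ~ sqrt(2π·6N) · (6N/e)^(6N).
The exponential factors combine to (7N)^(7N) / (N^N · (6N)^(6N)) = 7^(7N)/6^(6N) = (7^7/6^6)^N = (823543/46656)^N.
The square-root prefactors combine to sqrt(2π·7N) / (sqrt(2π N)·sqrt(2π·6N)) = sqrt(7 / (2π·6·N)) = sqrt(7/(12π·16n)).
Substituting N = 16n: C(112n, 16n) ~ (823543/46656)^(16n) · sqrt(7/(12π·16n)).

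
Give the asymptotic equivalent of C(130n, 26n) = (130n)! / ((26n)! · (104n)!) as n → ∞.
C(130n, 26n) ~ (3125/256)^(26n) · sqrt(5/(8π·26n))

Write N = 26n. Apply Stirling to each factorial:
  (5N)! ~ sqrt(2π·5N) · (5N/e)^(5N),
  N! ~ sqrt(2π N) · (N/e)^N,
  (4N)! ~ sqrt(2π·4N) · (4N/e)^(4N).
The exponential factors combine to (5N)^(5N) / (N^N · (4N)^(4N)) = 5^(5N)/4^(4N) = (5^5/4^4)^N = (3125/256)^N.
The square-root prefactors combine to sqrt(2π·5N) / (sqrt(2π N)·sqrt(2π·4N)) = sqrt(5 / (2π·4·N)) = sqrt(5/(8π·26n)).
Substituting N = 26n: C(130n, 26n) ~ (3125/256)^(26n) · sqrt(5/(8π·26n)).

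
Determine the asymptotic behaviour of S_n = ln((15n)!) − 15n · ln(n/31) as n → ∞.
S_n ~ 15n · (ln 465 − 1) + O(ln n)

Stirling: ln((15n)!) = 15n ln(15n) − 15n + O(ln n).
  S_n = 15n ln(15n) − 15n − 15n ln(n/31) + O(ln n)
      = 15n ln(15n) − 15n ln n + 15n ln 31 − 15n + O(ln n)
      = 15n ln 15 + 15n ln 31 − 15n + O(ln n)
      = 15n (ln 465 − 1) + O(ln n).
Numerically ln(465) − 1 ≈ 5.1420.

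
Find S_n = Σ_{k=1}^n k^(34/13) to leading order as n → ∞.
S_n ~ (13/47) · n^(47/13)

Integral comparison: Σ_{k=1}^n k^(34/13) = ∫_0^n x^(34/13) dx + O(n^(34/13)). The integral is n^(1 + 34/13) / (1 + 34/13) = n^((34+13)/13) / ((34+13)/13) = (13/47) · n^(47/13).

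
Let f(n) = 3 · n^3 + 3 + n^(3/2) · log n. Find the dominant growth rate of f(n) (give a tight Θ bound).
f(n) ∈ Θ(n^3)

Compare the terms by growth order. For large n, n^a · (log n)^b dominates n^a' · (log n)^b' iff a > a', or (a = a' and b > b'). Ranking the 3 terms shows the dominant one is 3 · n^3. Hence f(n) ∈ Θ(n^3).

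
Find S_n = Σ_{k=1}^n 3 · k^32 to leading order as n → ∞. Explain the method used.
S_n ~ n^33 / 11

By integral comparison (Euler-Maclaurin), Σ_{k=1}^n 3 · k^32 = 3 · ∫_0^n x^32 dx + O(n^32) = 3 · n^33/33 = n^33 / 11 + O(n^32). (Equivalently, Faulhaber's formula gives the same leading term.)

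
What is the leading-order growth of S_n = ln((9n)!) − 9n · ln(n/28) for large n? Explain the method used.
S_n ~ 9n · (ln 252 − 1) + O(ln n)

Stirling: ln((9n)!) = 9n ln(9n) − 9n + O(ln n).
  S_n = 9n ln(9n) − 9n − 9n ln(n/28) + O(ln n)
      = 9n ln(9n) − 9n ln n + 9n ln 28 − 9n + O(ln n)
      = 9n ln 9 + 9n ln 28 − 9n + O(ln n)
      = 9n (ln 252 − 1) + O(ln n).
Numerically ln(252) − 1 ≈ 4.5294.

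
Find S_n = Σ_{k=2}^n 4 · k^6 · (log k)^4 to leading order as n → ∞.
S_n ~ 4 · n^7 · (log n)^4 / 7

By integral comparison, S_n = ∫_1^n 4 · x^6 · (log x)^4 dx + O(n^6 · (log n)^4). For the integral, the leading term of ∫_1^n x^6 (log x)^4 dx is n^7/7 · (log n)^4 (by repeated integration by parts; each step lowers the log-exponent and produces a relatively O(1/log n) correction). Hence S_n ~ 4 · n^7 · (log n)^4 / 7.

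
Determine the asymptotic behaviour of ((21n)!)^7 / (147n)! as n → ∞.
((21n)!)^7/(147n)! ~ ((2π·21n)^(6/2) / sqrt(7)) · 7^(−7·21n)  →  0

Write N = 21n. Stirling: N! ~ sqrt(2π N)(N/e)^N and (7N)! ~ sqrt(2π·7N)·(7N/e)^(7N).
  (N!)^7/(7N)! ~ (2π N)^(7/2) (N/e)^(7N) / [sqrt(2π·7N) (7N/e)^(7N)]
     = (2π N)^(7/2) / sqrt(2π·7N) · (N/(7N))^(7N)
     = (2π N)^((7−1)/2) / sqrt(7) · 7^(−7N).
Since 7^7 > 1, the factor 7^(−7N) decays exponentially, so the ratio → 0. Substituting N = 21n gives the stated form.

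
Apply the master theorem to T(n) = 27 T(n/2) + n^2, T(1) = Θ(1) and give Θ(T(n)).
T(n) = Θ(n^(log_2 27))

Master theorem: compare f(n) = n^2 to n^(log_2 27) where log_2 27 ≈ 4.755. Since 2 < log_2 27, we have f(n) = O(n^(log_2 27 − ε)) for some ε > 0 — Case 1. Hence T(n) = Θ(n^(log_2 27)).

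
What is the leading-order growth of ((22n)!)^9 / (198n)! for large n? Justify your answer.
((22n)!)^9/(198n)! ~ ((2π·22n)^(8/2) / 3) · 9^(−9·22n)  →  0

Write N = 22n. Stirling: N! ~ sqrt(2π N)(N/e)^N and (9N)! ~ sqrt(2π·9N)·(9N/e)^(9N).
  (N!)^9/(9N)! ~ (2π N)^(9/2) (N/e)^(9N) / [sqrt(2π·9N) (9N/e)^(9N)]
     = (2π N)^(9/2) / sqrt(2π·9N) · (N/(9N))^(9N)
     = (2π N)^((9−1)/2) / 3 · 9^(−9N).
Since 9^9 > 1, the factor 9^(−9N) decays exponentially, so the ratio → 0. Substituting N = 22n gives the stated form.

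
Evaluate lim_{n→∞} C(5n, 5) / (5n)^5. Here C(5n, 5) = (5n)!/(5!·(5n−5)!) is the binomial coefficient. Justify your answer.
lim = 1/5! = 1/120

With N = 5n → ∞: C(N, 5) / N^5 = [N(N−1)…(N−4)] / (5! · N^5) = (1/5!) · 1 · (1 − 1/(5n)) · (1 − 2/(5n)) · (1 − 3/(5n)) · (1 − 4/(5n)). Each factor → 1 as N → ∞, so the limit is 1/5! = 1/120.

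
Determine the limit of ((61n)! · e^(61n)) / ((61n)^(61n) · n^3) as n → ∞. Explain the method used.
lim = 0

Stirling: (61n)! ~ sqrt(2π·61n) · (61n/e)^(61n). Hence
  (61n)! · e^(61n) / (61n)^(61n) ~ sqrt(2π·61n).
Dividing by n^3: sqrt(2π·61n) / n^3 = sqrt(2π·61) · n^((1−6)/2), so the expression behaves like sqrt(2π·61) · n^((1−6)/2) → 0.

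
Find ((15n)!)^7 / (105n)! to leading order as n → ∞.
((15n)!)^7/(105n)! ~ ((2π·15n)^(6/2) / sqrt(7)) · 7^(−7·15n)  →  0

Write N = 15n. Stirling: N! ~ sqrt(2π N)(N/e)^N and (7N)! ~ sqrt(2π·7N)·(7N/e)^(7N).
  (N!)^7/(7N)! ~ (2π N)^(7/2) (N/e)^(7N) / [sqrt(2π·7N) (7N/e)^(7N)]
     = (2π N)^(7/2) / sqrt(2π·7N) · (N/(7N))^(7N)
     = (2π N)^((7−1)/2) / sqrt(7) · 7^(−7N).
Since 7^7 > 1, the factor 7^(−7N) decays exponentially, so the ratio → 0. Substituting N = 15n gives the stated form.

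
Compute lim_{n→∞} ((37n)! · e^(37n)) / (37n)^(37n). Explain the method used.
lim = ∞

Stirling: (37n)! ~ sqrt(2π·37n) · (37n/e)^(37n). Hence
  (37n)! · e^(37n) / (37n)^(37n) ~ sqrt(2π·37n) = sqrt(2π·37) · sqrt(n) → ∞.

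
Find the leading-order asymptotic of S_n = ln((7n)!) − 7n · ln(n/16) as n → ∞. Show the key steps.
S_n ~ 7n · (ln 112 − 1) + O(ln n)

Stirling: ln((7n)!) = 7n ln(7n) − 7n + O(ln n).
  S_n = 7n ln(7n) − 7n − 7n ln(n/16) + O(ln n)
      = 7n ln(7n) − 7n ln n + 7n ln 16 − 7n + O(ln n)
      = 7n ln 7 + 7n ln 16 − 7n + O(ln n)
      = 7n (ln 112 − 1) + O(ln n).
Numerically ln(112) − 1 ≈ 3.7185.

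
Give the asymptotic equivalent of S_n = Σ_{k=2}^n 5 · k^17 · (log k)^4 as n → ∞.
S_n ~ 5 · n^18 · (log n)^4 / 18

By integral comparison, S_n = ∫_1^n 5 · x^17 · (log x)^4 dx + O(n^17 · (log n)^4). For the integral, the leading term of ∫_1^n x^17 (log x)^4 dx is n^18/18 · (log n)^4 (by repeated integration by parts; each step lowers the log-exponent and produces a relatively O(1/log n) correction). Hence S_n ~ 5 · n^18 · (log n)^4 / 18.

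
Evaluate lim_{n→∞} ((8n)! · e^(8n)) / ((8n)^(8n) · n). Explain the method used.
lim = 0

Stirling: (8n)! ~ sqrt(2π·8n) · (8n/e)^(8n). Hence
  (8n)! · e^(8n) / (8n)^(8n) ~ sqrt(2π·8n).
Dividing by n: sqrt(2π·8n) / n = sqrt(2π·8) · n^((1−2)/2), so the expression behaves like sqrt(2π·8) · n^((1−2)/2) → 0.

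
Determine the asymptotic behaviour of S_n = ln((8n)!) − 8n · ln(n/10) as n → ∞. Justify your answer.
S_n ~ 8n · (ln 80 − 1) + O(ln n)

Stirling: ln((8n)!) = 8n ln(8n) − 8n + O(ln n).
  S_n = 8n ln(8n) − 8n − 8n ln(n/10) + O(ln n)
      = 8n ln(8n) − 8n ln n + 8n ln 10 − 8n + O(ln n)
      = 8n ln 8 + 8n ln 10 − 8n + O(ln n)
      = 8n (ln 80 − 1) + O(ln n).
Numerically ln(80) − 1 ≈ 3.3820.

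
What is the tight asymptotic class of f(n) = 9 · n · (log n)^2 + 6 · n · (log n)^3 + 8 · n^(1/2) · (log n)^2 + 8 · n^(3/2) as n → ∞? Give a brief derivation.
f(n) ∈ Θ(n^(3/2))

Compare the terms by growth order. For large n, n^a · (log n)^b dominates n^a' · (log n)^b' iff a > a', or (a = a' and b > b'). Ranking the 4 terms shows the dominant one is 8 · n^(3/2). Hence f(n) ∈ Θ(n^(3/2)).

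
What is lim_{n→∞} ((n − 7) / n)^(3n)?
lim = e^(−21)

Rewrite as (1 − 7/n)^(3n). By the standard limit (1 + x/n)^n → e^x, we have (1 − 7/n)^n → e^(−7), and raising to the 3rd power gives e^(−21).
More precisely, ln[(1 − 7/n)^(3n)] = 3n · ln(1 − 7/n) = 3n · (-7/n + O(1/n^2)) = -21 + O(1/n) → -21.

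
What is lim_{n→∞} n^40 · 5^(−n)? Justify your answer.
lim = 0

Exponentials with base > 1 dominate every fixed polynomial: for any fixed c, n^c / 5^n → 0 as n → ∞ (e.g. by the ratio test, or by writing 5^n = e^(n ln 5) and noting e^(n ln 5) / n^c → ∞). Hence n^40 · 5^(−n) = n^40 / 5^n → 0.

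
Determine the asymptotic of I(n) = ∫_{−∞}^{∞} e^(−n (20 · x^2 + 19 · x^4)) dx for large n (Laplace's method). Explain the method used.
I(n) ~ sqrt(π/(20n))

φ(x) = 20 · x^2 + 19 · x^4 has its unique global minimum at x* = 0 (since φ'(x) = 40x + 76x^3 = 0 only at x = 0 for real x with both coefficients positive, and φ → ∞ as |x| → ∞). At x* = 0, φ(0) = 0 and φ''(0) = 40. Laplace's method then gives
  I(n) ~ sqrt(2π / (n · φ''(0))) · e^(−n φ(0)) = sqrt(2π / (40n)) = sqrt(π/(20n)).
The 19 · x^4 term contributes only at subleading order (an O(1/n) relative correction).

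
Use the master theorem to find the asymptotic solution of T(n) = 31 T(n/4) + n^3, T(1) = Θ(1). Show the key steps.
T(n) = Θ(n^3)

log_4 31 ≈ 2.477. f(n) = n^3 dominates n^(log_4 31) since 3 > 2.477, and the regularity condition a·f(n/b) = 31·(n/4)^3 = (31/64)·n^3 ≤ c·f(n) holds with c = 31/64 ≈ 0.484 < 1. So this is Case 3: T(n) = Θ(f(n)) = Θ(n^3).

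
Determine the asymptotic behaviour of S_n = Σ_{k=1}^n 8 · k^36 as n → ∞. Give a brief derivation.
S_n ~ 8 · n^37 / 37

By integral comparison (Euler-Maclaurin), Σ_{k=1}^n 8 · k^36 = 8 · ∫_0^n x^36 dx + O(n^36) = 8 · n^37/37 + O(n^36). (Equivalently, Faulhaber's formula gives the same leading term.)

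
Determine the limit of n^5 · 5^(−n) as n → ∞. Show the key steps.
lim = 0

Exponentials with base > 1 dominate every fixed polynomial: for any fixed c, n^c / 5^n → 0 as n → ∞ (e.g. by the ratio test, or by writing 5^n = e^(n ln 5) and noting e^(n ln 5) / n^c → ∞). Hence n^5 · 5^(−n) = n^5 / 5^n → 0.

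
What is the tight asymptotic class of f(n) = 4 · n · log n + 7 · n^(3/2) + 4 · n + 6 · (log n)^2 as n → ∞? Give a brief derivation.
f(n) ∈ Θ(n^(3/2))

Compare the terms by growth order. For large n, n^a · (log n)^b dominates n^a' · (log n)^b' iff a > a', or (a = a' and b > b'). Ranking the 4 terms shows the dominant one is 7 · n^(3/2). Hence f(n) ∈ Θ(n^(3/2)).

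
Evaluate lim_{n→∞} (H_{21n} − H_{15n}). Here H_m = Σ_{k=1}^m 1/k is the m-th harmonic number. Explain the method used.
lim = ln(21/15) = ln(7/5)

Euler-Maclaurin gives H_m = ln m + γ + 1/(2m) + O(1/m^2). The γ and O(1/m) terms cancel in the difference:
  H_{21n} − H_{15n} = ln(21n) − ln(15n) + O(1/n) = ln(21/15) + O(1/n).
Hence the limit is ln(21/15) = ln(7/5).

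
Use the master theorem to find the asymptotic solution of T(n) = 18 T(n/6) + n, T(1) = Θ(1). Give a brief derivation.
T(n) = Θ(n^(log_6 18))

Master theorem: compare f(n) = n to n^(log_6 18) where log_6 18 ≈ 1.613. Since 1 < log_6 18, we have f(n) = O(n^(log_6 18 − ε)) for some ε > 0 — Case 1. Hence T(n) = Θ(n^(log_6 18)).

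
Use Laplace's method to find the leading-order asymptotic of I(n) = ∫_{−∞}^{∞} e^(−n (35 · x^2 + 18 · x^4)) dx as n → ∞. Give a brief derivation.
I(n) ~ sqrt(π/(35n))

φ(x) = 35 · x^2 + 18 · x^4 has its unique global minimum at x* = 0 (since φ'(x) = 70x + 72x^3 = 0 only at x = 0 for real x with both coefficients positive, and φ → ∞ as |x| → ∞). At x* = 0, φ(0) = 0 and φ''(0) = 70. Laplace's method then gives
  I(n) ~ sqrt(2π / (n · φ''(0))) · e^(−n φ(0)) = sqrt(2π / (70n)) = sqrt(π/(35n)).
The 18 · x^4 term contributes only at subleading order (an O(1/n) relative correction).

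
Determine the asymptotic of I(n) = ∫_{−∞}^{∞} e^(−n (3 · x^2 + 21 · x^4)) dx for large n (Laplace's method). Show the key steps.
I(n) ~ sqrt(π/(3n))

φ(x) = 3 · x^2 + 21 · x^4 has its unique global minimum at x* = 0 (since φ'(x) = 6x + 84x^3 = 0 only at x = 0 for real x with both coefficients positive, and φ → ∞ as |x| → ∞). At x* = 0, φ(0) = 0 and φ''(0) = 6. Laplace's method then gives
  I(n) ~ sqrt(2π / (n · φ''(0))) · e^(−n φ(0)) = sqrt(2π / (6n)) = sqrt(π/(3n)).
The 21 · x^4 term contributes only at subleading order (an O(1/n) relative correction).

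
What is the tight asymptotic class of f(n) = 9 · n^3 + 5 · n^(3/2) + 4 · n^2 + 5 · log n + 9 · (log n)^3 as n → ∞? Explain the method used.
f(n) ∈ Θ(n^3)

Compare the terms by growth order. For large n, n^a · (log n)^b dominates n^a' · (log n)^b' iff a > a', or (a = a' and b > b'). Ranking the 5 terms shows the dominant one is 9 · n^3. Hence f(n) ∈ Θ(n^3).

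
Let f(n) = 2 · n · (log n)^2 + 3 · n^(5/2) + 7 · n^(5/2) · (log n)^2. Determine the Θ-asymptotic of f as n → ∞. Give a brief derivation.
f(n) ∈ Θ(n^(5/2) · (log n)^2)

Compare the terms by growth order. For large n, n^a · (log n)^b dominates n^a' · (log n)^b' iff a > a', or (a = a' and b > b'). Ranking the 3 terms shows the dominant one is 7 · n^(5/2) · (log n)^2. Hence f(n) ∈ Θ(n^(5/2) · (log n)^2).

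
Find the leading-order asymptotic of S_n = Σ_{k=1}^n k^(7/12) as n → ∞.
S_n ~ (12/19) · n^(19/12)

Integral comparison: Σ_{k=1}^n k^(7/12) = ∫_0^n x^(7/12) dx + O(n^(7/12)). The integral is n^(1 + 7/12) / (1 + 7/12) = n^((7+12)/12) / ((7+12)/12) = (12/19) · n^(19/12).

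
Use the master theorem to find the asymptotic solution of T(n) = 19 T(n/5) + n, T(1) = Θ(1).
T(n) = Θ(n^(log_5 19))

Master theorem: compare f(n) = n to n^(log_5 19) where log_5 19 ≈ 1.829. Since 1 < log_5 19, we have f(n) = O(n^(log_5 19 − ε)) for some ε > 0 — Case 1. Hence T(n) = Θ(n^(log_5 19)).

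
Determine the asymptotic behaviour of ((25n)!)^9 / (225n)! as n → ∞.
((25n)!)^9/(225n)! ~ ((2π·25n)^(8/2) / 3) · 9^(−9·25n)  →  0

Write N = 25n. Stirling: N! ~ sqrt(2π N)(N/e)^N and (9N)! ~ sqrt(2π·9N)·(9N/e)^(9N).
  (N!)^9/(9N)! ~ (2π N)^(9/2) (N/e)^(9N) / [sqrt(2π·9N) (9N/e)^(9N)]
     = (2π N)^(9/2) / sqrt(2π·9N) · (N/(9N))^(9N)
     = (2π N)^((9−1)/2) / 3 · 9^(−9N).
Since 9^9 > 1, the factor 9^(−9N) decays exponentially, so the ratio → 0. Substituting N = 25n gives the stated form.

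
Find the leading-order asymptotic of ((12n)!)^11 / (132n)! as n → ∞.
((12n)!)^11/(132n)! ~ ((2π·12n)^(10/2) / sqrt(11)) · 11^(−11·12n)  →  0

Write N = 12n. Stirling: N! ~ sqrt(2π N)(N/e)^N and (11N)! ~ sqrt(2π·11N)·(11N/e)^(11N).
  (N!)^11/(11N)! ~ (2π N)^(11/2) (N/e)^(11N) / [sqrt(2π·11N) (11N/e)^(11N)]
     = (2π N)^(11/2) / sqrt(2π·11N) · (N/(11N))^(11N)
     = (2π N)^((11−1)/2) / sqrt(11) · 11^(−11N).
Since 11^11 > 1, the factor 11^(−11N) decays exponentially, so the ratio → 0. Substituting N = 12n gives the stated form.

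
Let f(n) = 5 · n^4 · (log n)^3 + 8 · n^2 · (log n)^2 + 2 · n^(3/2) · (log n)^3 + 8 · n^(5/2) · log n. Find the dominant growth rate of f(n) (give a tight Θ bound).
f(n) ∈ Θ(n^4 · (log n)^3)

Compare the terms by growth order. For large n, n^a · (log n)^b dominates n^a' · (log n)^b' iff a > a', or (a = a' and b > b'). Ranking the 4 terms shows the dominant one is 5 · n^4 · (log n)^3. Hence f(n) ∈ Θ(n^4 · (log n)^3).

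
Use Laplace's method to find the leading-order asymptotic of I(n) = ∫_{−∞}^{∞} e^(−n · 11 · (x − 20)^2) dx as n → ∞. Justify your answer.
I(n) = sqrt(π/(11n))

Here φ(x) = 11 · (x − 20)^2 has its unique minimum at x* = 20 with φ(x*) = 0 and φ''(x*) = 22. Laplace's method gives
  I(n) ~ e^(−n φ(x*)) · sqrt(2π / (n · φ''(x*))) = sqrt(2π / (22n)) = sqrt(π/(11n)).
This is exact: substituting u = (x − 20)·sqrt(11n) gives I(n) = (1/sqrt(11n)) ∫_{−∞}^{∞} e^(−u^2) du = sqrt(π/(11n)).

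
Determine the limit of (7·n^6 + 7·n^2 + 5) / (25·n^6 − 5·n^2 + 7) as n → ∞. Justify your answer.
lim = 7/25

For large n the leading n^6 terms dominate both numerator and denominator. Dividing top and bottom by n^6, every other term tends to 0, leaving 7/25.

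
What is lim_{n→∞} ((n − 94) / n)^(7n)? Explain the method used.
lim = e^(−658)

Rewrite as (1 − 94/n)^(7n). By the standard limit (1 + x/n)^n → e^x, we have (1 − 94/n)^n → e^(−94), and raising to the 7th power gives e^(−658).
More precisely, ln[(1 − 94/n)^(7n)] = 7n · ln(1 − 94/n) = 7n · (-94/n + O(1/n^2)) = -658 + O(1/n) → -658.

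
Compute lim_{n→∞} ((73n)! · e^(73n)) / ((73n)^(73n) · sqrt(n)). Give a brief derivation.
lim = sqrt(2π·73)

Stirling: (73n)! ~ sqrt(2π·73n) · (73n/e)^(73n). Hence
  (73n)! · e^(73n) / (73n)^(73n) ~ sqrt(2π·73n).
Dividing by sqrt(n): sqrt(2π·73n) / sqrt(n) = sqrt(2π·73) · n^((1−1)/2), so the limit is sqrt(2π·73).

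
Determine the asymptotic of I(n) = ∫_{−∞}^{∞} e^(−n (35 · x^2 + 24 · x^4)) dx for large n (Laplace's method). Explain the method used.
I(n) ~ sqrt(π/(35n))

φ(x) = 35 · x^2 + 24 · x^4 has its unique global minimum at x* = 0 (since φ'(x) = 70x + 96x^3 = 0 only at x = 0 for real x with both coefficients positive, and φ → ∞ as |x| → ∞). At x* = 0, φ(0) = 0 and φ''(0) = 70. Laplace's method then gives
  I(n) ~ sqrt(2π / (n · φ''(0))) · e^(−n φ(0)) = sqrt(2π / (70n)) = sqrt(π/(35n)).
The 24 · x^4 term contributes only at subleading order (an O(1/n) relative correction).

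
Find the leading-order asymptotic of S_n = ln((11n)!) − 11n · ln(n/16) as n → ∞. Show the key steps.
S_n ~ 11n · (ln 176 − 1) + O(ln n)

Stirling: ln((11n)!) = 11n ln(11n) − 11n + O(ln n).
  S_n = 11n ln(11n) − 11n − 11n ln(n/16) + O(ln n)
      = 11n ln(11n) − 11n ln n + 11n ln 16 − 11n + O(ln n)
      = 11n ln 11 + 11n ln 16 − 11n + O(ln n)
      = 11n (ln 176 − 1) + O(ln n).
Numerically ln(176) − 1 ≈ 4.1705.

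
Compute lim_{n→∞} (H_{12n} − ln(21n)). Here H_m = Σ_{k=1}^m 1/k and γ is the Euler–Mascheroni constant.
lim = ln(4/7) + γ

By Euler-Maclaurin, H_m = ln m + γ + O(1/m). So
  H_{12n} − ln(21n) = ln(12n) + γ − ln(21n) + O(1/n)
                       = ln(12/21) + γ + O(1/n).
Hence the limit is ln(12/21) + γ (= ln(4/7)).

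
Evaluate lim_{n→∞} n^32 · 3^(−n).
lim = 0

Exponentials with base > 1 dominate every fixed polynomial: for any fixed c, n^c / 3^n → 0 as n → ∞ (e.g. by the ratio test, or by writing 3^n = e^(n ln 3) and noting e^(n ln 3) / n^c → ∞). Hence n^32 · 3^(−n) = n^32 / 3^n → 0.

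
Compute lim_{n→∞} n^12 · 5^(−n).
lim = 0

Exponentials with base > 1 dominate every fixed polynomial: for any fixed c, n^c / 5^n → 0 as n → ∞ (e.g. by the ratio test, or by writing 5^n = e^(n ln 5) and noting e^(n ln 5) / n^c → ∞). Hence n^12 · 5^(−n) = n^12 / 5^n → 0.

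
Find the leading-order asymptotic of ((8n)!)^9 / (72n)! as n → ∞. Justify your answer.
((8n)!)^9/(72n)! ~ ((2π·8n)^(8/2) / 3) · 9^(−9·8n)  →  0

Write N = 8n. Stirling: N! ~ sqrt(2π N)(N/e)^N and (9N)! ~ sqrt(2π·9N)·(9N/e)^(9N).
  (N!)^9/(9N)! ~ (2π N)^(9/2) (N/e)^(9N) / [sqrt(2π·9N) (9N/e)^(9N)]
     = (2π N)^(9/2) / sqrt(2π·9N) · (N/(9N))^(9N)
     = (2π N)^((9−1)/2) / 3 · 9^(−9N).
Since 9^9 > 1, the factor 9^(−9N) decays exponentially, so the ratio → 0. Substituting N = 8n gives the stated form.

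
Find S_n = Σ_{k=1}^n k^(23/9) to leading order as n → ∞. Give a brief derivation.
S_n ~ (9/32) · n^(32/9)

Integral comparison: Σ_{k=1}^n k^(23/9) = ∫_0^n x^(23/9) dx + O(n^(23/9)). The integral is n^(1 + 23/9) / (1 + 23/9) = n^((23+9)/9) / ((23+9)/9) = (9/32) · n^(32/9).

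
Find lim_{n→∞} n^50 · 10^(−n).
lim = 0

Exponentials with base > 1 dominate every fixed polynomial: for any fixed c, n^c / 10^n → 0 as n → ∞ (e.g. by the ratio test, or by writing 10^n = e^(n ln 10) and noting e^(n ln 10) / n^c → ∞). Hence n^50 · 10^(−n) = n^50 / 10^n → 0.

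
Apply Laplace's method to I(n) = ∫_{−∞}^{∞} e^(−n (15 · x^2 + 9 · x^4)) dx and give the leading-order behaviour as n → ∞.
I(n) ~ sqrt(π/(15n))

φ(x) = 15 · x^2 + 9 · x^4 has its unique global minimum at x* = 0 (since φ'(x) = 30x + 36x^3 = 0 only at x = 0 for real x with both coefficients positive, and φ → ∞ as |x| → ∞). At x* = 0, φ(0) = 0 and φ''(0) = 30. Laplace's method then gives
  I(n) ~ sqrt(2π / (n · φ''(0))) · e^(−n φ(0)) = sqrt(2π / (30n)) = sqrt(π/(15n)).
The 9 · x^4 term contributes only at subleading order (an O(1/n) relative correction).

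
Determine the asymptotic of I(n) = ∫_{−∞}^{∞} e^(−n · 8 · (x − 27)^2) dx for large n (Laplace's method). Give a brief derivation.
I(n) = sqrt(π/(8n))

Here φ(x) = 8 · (x − 27)^2 has its unique minimum at x* = 27 with φ(x*) = 0 and φ''(x*) = 16. Laplace's method gives
  I(n) ~ e^(−n φ(x*)) · sqrt(2π / (n · φ''(x*))) = sqrt(2π / (16n)) = sqrt(π/(8n)).
This is exact: substituting u = (x − 27)·sqrt(8n) gives I(n) = (1/sqrt(8n)) ∫_{−∞}^{∞} e^(−u^2) du = sqrt(π/(8n)).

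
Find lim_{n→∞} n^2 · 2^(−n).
lim = 0

Exponentials with base > 1 dominate every fixed polynomial: for any fixed c, n^c / 2^n → 0 as n → ∞ (e.g. by the ratio test, or by writing 2^n = e^(n ln 2) and noting e^(n ln 2) / n^c → ∞). Hence n^2 · 2^(−n) = n^2 / 2^n → 0.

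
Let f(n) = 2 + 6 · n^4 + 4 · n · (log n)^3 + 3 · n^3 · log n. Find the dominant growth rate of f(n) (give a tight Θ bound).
f(n) ∈ Θ(n^4)

Compare the terms by growth order. For large n, n^a · (log n)^b dominates n^a' · (log n)^b' iff a > a', or (a = a' and b > b'). Ranking the 4 terms shows the dominant one is 6 · n^4. Hence f(n) ∈ Θ(n^4).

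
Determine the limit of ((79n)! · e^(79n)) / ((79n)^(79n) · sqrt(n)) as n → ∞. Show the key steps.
lim = sqrt(2π·79)

Stirling: (79n)! ~ sqrt(2π·79n) · (79n/e)^(79n). Hence
  (79n)! · e^(79n) / (79n)^(79n) ~ sqrt(2π·79n).
Dividing by sqrt(n): sqrt(2π·79n) / sqrt(n) = sqrt(2π·79) · n^((1−1)/2), so the limit is sqrt(2π·79).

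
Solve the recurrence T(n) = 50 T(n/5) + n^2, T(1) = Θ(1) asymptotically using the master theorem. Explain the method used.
T(n) = Θ(n^(log_5 50))

Master theorem: compare f(n) = n^2 to n^(log_5 50) where log_5 50 ≈ 2.431. Since 2 < log_5 50, we have f(n) = O(n^(log_5 50 − ε)) for some ε > 0 — Case 1. Hence T(n) = Θ(n^(log_5 50)).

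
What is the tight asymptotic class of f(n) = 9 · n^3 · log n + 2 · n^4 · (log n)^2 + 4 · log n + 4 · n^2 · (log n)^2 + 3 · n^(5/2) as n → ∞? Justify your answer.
f(n) ∈ Θ(n^4 · (log n)^2)

Compare the terms by growth order. For large n, n^a · (log n)^b dominates n^a' · (log n)^b' iff a > a', or (a = a' and b > b'). Ranking the 5 terms shows the dominant one is 2 · n^4 · (log n)^2. Hence f(n) ∈ Θ(n^4 · (log n)^2).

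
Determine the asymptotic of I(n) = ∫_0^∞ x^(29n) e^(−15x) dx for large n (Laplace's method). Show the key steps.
I(n) ~ (sqrt(2π·29n) / 15) · (29n/(15e))^(29n)

Write the integrand as exp(29n ln x − 15x) and set f(x) = 29n ln x − 15x. Then f'(x) = 29n/x − 15 = 0 at x* = 29n/15, and f''(x*) = −29n/x*^2 = −15^2/(29n). Laplace's method (interior maximum) gives
  I(n) ~ e^(f(x*)) · sqrt(2π / |f''(x*)|)
        = exp(29n ln(29n/15) − 29n) · sqrt(2π · 29n / 15^2)
        = (29n/15)^(29n) e^(−29n) · sqrt(2π·29n) / 15
        = (sqrt(2π·29n) / 15) · (29n/(15e))^(29n).
This matches Γ(29n+1)/15^(29n+1) with Stirling applied to Γ.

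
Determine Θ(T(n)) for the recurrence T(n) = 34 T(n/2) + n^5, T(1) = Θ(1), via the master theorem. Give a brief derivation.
T(n) = Θ(n^(log_2 34))

Master theorem: compare f(n) = n^5 to n^(log_2 34) where log_2 34 ≈ 5.087. Since 5 < log_2 34, we have f(n) = O(n^(log_2 34 − ε)) for some ε > 0 — Case 1. Hence T(n) = Θ(n^(log_2 34)).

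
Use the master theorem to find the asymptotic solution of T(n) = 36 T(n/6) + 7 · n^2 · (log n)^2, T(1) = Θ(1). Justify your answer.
T(n) = Θ(n^2 · (log n)^3)

Here log_6 36 = 2 and f(n) = 7 · n^2 · (log n)^2 = Θ(n^(log_6 36) · (log n)^2). This is the extended Case 2 of the master theorem (f matches the critical exponent up to log factors), giving T(n) = Θ(n^(log_6 36) · (log n)^(2+1)) = Θ(n^2 · (log n)^3).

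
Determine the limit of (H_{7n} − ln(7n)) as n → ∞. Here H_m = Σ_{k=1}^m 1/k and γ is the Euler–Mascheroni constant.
lim = γ

By Euler-Maclaurin, H_m = ln m + γ + O(1/m). So
  H_{7n} − ln(7n) = ln(7n) + γ − ln(7n) + O(1/n)
                       = ln(7/7) + γ + O(1/n).
Hence the limit is γ (since ln 1 = 0).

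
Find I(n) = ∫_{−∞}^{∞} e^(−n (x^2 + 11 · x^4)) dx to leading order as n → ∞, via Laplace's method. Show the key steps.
I(n) ~ sqrt(π/n)

φ(x) = x^2 + 11 · x^4 has its unique global minimum at x* = 0 (since φ'(x) = 2x + 44x^3 = 0 only at x = 0 for real x with both coefficients positive, and φ → ∞ as |x| → ∞). At x* = 0, φ(0) = 0 and φ''(0) = 2. Laplace's method then gives
  I(n) ~ sqrt(2π / (n · φ''(0))) · e^(−n φ(0)) = sqrt(2π / (2n)) = sqrt(π/n).
The 11 · x^4 term contributes only at subleading order (an O(1/n) relative correction).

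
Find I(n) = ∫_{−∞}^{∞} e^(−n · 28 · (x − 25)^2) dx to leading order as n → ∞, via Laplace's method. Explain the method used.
I(n) = sqrt(π/(28n))

Here φ(x) = 28 · (x − 25)^2 has its unique minimum at x* = 25 with φ(x*) = 0 and φ''(x*) = 56. Laplace's method gives
  I(n) ~ e^(−n φ(x*)) · sqrt(2π / (n · φ''(x*))) = sqrt(2π / (56n)) = sqrt(π/(28n)).
This is exact: substituting u = (x − 25)·sqrt(28n) gives I(n) = (1/sqrt(28n)) ∫_{−∞}^{∞} e^(−u^2) du = sqrt(π/(28n)).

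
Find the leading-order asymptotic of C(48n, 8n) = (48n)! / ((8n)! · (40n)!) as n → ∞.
C(48n, 8n) ~ (46656/3125)^(8n) · sqrt(3/(5π·8n))

Write N = 8n. Apply Stirling to each factorial:
  (6N)! ~ sqrt(2π·6N) · (6N/e)^(6N),
  N! ~ sqrt(2π N) · (N/e)^N,
  (5N)! ~ sqrt(2π·5N) · (5N/e)^(5N).
The exponential factors combine to (6N)^(6N) / (N^N · (5N)^(5N)) = 6^(6N)/5^(5N) = (6^6/5^5)^N = (46656/3125)^N.
The square-root prefactors combine to sqrt(2π·6N) / (sqrt(2π N)·sqrt(2π·5N)) = sqrt(6 / (2π·5·N)) = sqrt(3/(5π·8n)).
Substituting N = 8n: C(48n, 8n) ~ (46656/3125)^(8n) · sqrt(3/(5π·8n)).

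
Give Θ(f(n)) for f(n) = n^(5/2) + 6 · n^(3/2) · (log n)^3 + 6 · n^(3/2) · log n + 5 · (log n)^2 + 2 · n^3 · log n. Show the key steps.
f(n) ∈ Θ(n^3 · log n)

Compare the terms by growth order. For large n, n^a · (log n)^b dominates n^a' · (log n)^b' iff a > a', or (a = a' and b > b'). Ranking the 5 terms shows the dominant one is 2 · n^3 · log n. Hence f(n) ∈ Θ(n^3 · log n).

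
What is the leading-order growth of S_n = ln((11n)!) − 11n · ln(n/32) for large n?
S_n ~ 11n · (ln 352 − 1) + O(ln n)

Stirling: ln((11n)!) = 11n ln(11n) − 11n + O(ln n).
  S_n = 11n ln(11n) − 11n − 11n ln(n/32) + O(ln n)
      = 11n ln(11n) − 11n ln n + 11n ln 32 − 11n + O(ln n)
      = 11n ln 11 + 11n ln 32 − 11n + O(ln n)
      = 11n (ln 352 − 1) + O(ln n).
Numerically ln(352) − 1 ≈ 4.8636.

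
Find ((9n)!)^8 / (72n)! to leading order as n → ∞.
((9n)!)^8/(72n)! ~ ((2π·9n)^(7/2) / sqrt(8)) · 8^(−8·9n)  →  0

Write N = 9n. Stirling: N! ~ sqrt(2π N)(N/e)^N and (8N)! ~ sqrt(2π·8N)·(8N/e)^(8N).
  (N!)^8/(8N)! ~ (2π N)^(8/2) (N/e)^(8N) / [sqrt(2π·8N) (8N/e)^(8N)]
     = (2π N)^(8/2) / sqrt(2π·8N) · (N/(8N))^(8N)
     = (2π N)^((8−1)/2) / sqrt(8) · 8^(−8N).
Since 8^8 > 1, the factor 8^(−8N) decays exponentially, so the ratio → 0. Substituting N = 9n gives the stated form.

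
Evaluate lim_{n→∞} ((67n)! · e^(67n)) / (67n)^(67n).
lim = ∞

Stirling: (67n)! ~ sqrt(2π·67n) · (67n/e)^(67n). Hence
  (67n)! · e^(67n) / (67n)^(67n) ~ sqrt(2π·67n) = sqrt(2π·67) · sqrt(n) → ∞.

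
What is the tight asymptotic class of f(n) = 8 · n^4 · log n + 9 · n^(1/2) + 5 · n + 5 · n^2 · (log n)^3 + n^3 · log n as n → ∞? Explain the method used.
f(n) ∈ Θ(n^4 · log n)

Compare the terms by growth order. For large n, n^a · (log n)^b dominates n^a' · (log n)^b' iff a > a', or (a = a' and b > b'). Ranking the 5 terms shows the dominant one is 8 · n^4 · log n. Hence f(n) ∈ Θ(n^4 · log n).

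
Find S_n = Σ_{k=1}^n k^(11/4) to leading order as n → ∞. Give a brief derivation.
S_n ~ (4/15) · n^(15/4)

Integral comparison: Σ_{k=1}^n k^(11/4) = ∫_0^n x^(11/4) dx + O(n^(11/4)). The integral is n^(1 + 11/4) / (1 + 11/4) = n^((11+4)/4) / ((11+4)/4) = (4/15) · n^(15/4).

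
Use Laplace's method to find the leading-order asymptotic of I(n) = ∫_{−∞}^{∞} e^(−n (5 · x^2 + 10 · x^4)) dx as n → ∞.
I(n) ~ sqrt(π/(5n))

φ(x) = 5 · x^2 + 10 · x^4 has its unique global minimum at x* = 0 (since φ'(x) = 10x + 40x^3 = 0 only at x = 0 for real x with both coefficients positive, and φ → ∞ as |x| → ∞). At x* = 0, φ(0) = 0 and φ''(0) = 10. Laplace's method then gives
  I(n) ~ sqrt(2π / (n · φ''(0))) · e^(−n φ(0)) = sqrt(2π / (10n)) = sqrt(π/(5n)).
The 10 · x^4 term contributes only at subleading order (an O(1/n) relative correction).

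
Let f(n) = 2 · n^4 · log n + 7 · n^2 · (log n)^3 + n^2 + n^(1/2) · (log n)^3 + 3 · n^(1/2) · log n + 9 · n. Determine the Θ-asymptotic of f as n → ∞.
f(n) ∈ Θ(n^4 · log n)

Compare the terms by growth order. For large n, n^a · (log n)^b dominates n^a' · (log n)^b' iff a > a', or (a = a' and b > b'). Ranking the 6 terms shows the dominant one is 2 · n^4 · log n. Hence f(n) ∈ Θ(n^4 · log n).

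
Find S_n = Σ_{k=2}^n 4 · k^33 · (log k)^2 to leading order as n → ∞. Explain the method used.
S_n ~ 2 · n^34 · (log n)^2 / 17

By integral comparison, S_n = ∫_1^n 4 · x^33 · (log x)^2 dx + O(n^33 · (log n)^2). For the integral, the leading term of ∫_1^n x^33 (log x)^2 dx is n^34/34 · (log n)^2 (by repeated integration by parts; each step lowers the log-exponent and produces a relatively O(1/log n) correction). Hence S_n ~ 2 · n^34 · (log n)^2 / 17.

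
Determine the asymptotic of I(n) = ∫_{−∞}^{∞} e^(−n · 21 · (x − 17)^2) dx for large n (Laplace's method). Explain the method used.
I(n) = sqrt(π/(21n))

Here φ(x) = 21 · (x − 17)^2 has its unique minimum at x* = 17 with φ(x*) = 0 and φ''(x*) = 42. Laplace's method gives
  I(n) ~ e^(−n φ(x*)) · sqrt(2π / (n · φ''(x*))) = sqrt(2π / (42n)) = sqrt(π/(21n)).
This is exact: substituting u = (x − 17)·sqrt(21n) gives I(n) = (1/sqrt(21n)) ∫_{−∞}^{∞} e^(−u^2) du = sqrt(π/(21n)).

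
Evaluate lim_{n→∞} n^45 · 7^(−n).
lim = 0

Exponentials with base > 1 dominate every fixed polynomial: for any fixed c, n^c / 7^n → 0 as n → ∞ (e.g. by the ratio test, or by writing 7^n = e^(n ln 7) and noting e^(n ln 7) / n^c → ∞). Hence n^45 · 7^(−n) = n^45 / 7^n → 0.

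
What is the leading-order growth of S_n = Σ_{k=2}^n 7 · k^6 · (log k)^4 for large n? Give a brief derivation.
S_n ~ n^7 · (log n)^4

By integral comparison, S_n = ∫_1^n 7 · x^6 · (log x)^4 dx + O(n^6 · (log n)^4). For the integral, the leading term of ∫_1^n x^6 (log x)^4 dx is n^7/7 · (log n)^4 (by repeated integration by parts; each step lowers the log-exponent and produces a relatively O(1/log n) correction). Hence S_n ~ n^7 · (log n)^4.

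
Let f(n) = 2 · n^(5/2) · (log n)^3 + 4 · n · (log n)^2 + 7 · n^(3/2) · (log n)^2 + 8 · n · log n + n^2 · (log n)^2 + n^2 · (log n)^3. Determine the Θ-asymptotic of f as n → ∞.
f(n) ∈ Θ(n^(5/2) · (log n)^3)

Compare the terms by growth order. For large n, n^a · (log n)^b dominates n^a' · (log n)^b' iff a > a', or (a = a' and b > b'). Ranking the 6 terms shows the dominant one is 2 · n^(5/2) · (log n)^3. Hence f(n) ∈ Θ(n^(5/2) · (log n)^3).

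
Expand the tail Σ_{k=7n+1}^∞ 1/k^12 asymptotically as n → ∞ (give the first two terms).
Σ_{k>7n} 1/k^12 = 1/(11 · (7n)^11) − 1/(2 · (7n)^12) + O(1/(7n)^13)

Compare to the integral: ∫_{7n}^∞ x^(−12) dx = [−x^(−11)/11]_{7n}^∞ = 1/((12−1)·(7n)^11). The Euler-Maclaurin correction adds −f(7n)/2 = −1/(2·(7n)^12). Euler-Maclaurin then gives
  Σ_{k>7n} 1/k^12 = ∫_{7n}^∞ dx/x^12 − 1/(2·(7n)^12) + O(1/(7n)^13).
(Equivalently this is ζ(12) − Σ_{k≤7n} 1/k^12.)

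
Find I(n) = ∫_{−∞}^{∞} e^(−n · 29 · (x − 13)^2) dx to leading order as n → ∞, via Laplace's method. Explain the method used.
I(n) = sqrt(π/(29n))

Here φ(x) = 29 · (x − 13)^2 has its unique minimum at x* = 13 with φ(x*) = 0 and φ''(x*) = 58. Laplace's method gives
  I(n) ~ e^(−n φ(x*)) · sqrt(2π / (n · φ''(x*))) = sqrt(2π / (58n)) = sqrt(π/(29n)).
This is exact: substituting u = (x − 13)·sqrt(29n) gives I(n) = (1/sqrt(29n)) ∫_{−∞}^{∞} e^(−u^2) du = sqrt(π/(29n)).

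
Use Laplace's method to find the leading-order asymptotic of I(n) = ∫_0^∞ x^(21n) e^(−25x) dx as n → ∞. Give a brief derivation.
I(n) ~ (sqrt(2π·21n) / 25) · (21n/(25e))^(21n)

Write the integrand as exp(21n ln x − 25x) and set f(x) = 21n ln x − 25x. Then f'(x) = 21n/x − 25 = 0 at x* = 21n/25, and f''(x*) = −21n/x*^2 = −25^2/(21n). Laplace's method (interior maximum) gives
  I(n) ~ e^(f(x*)) · sqrt(2π / |f''(x*)|)
        = exp(21n ln(21n/25) − 21n) · sqrt(2π · 21n / 25^2)
        = (21n/25)^(21n) e^(−21n) · sqrt(2π·21n) / 25
        = (sqrt(2π·21n) / 25) · (21n/(25e))^(21n).
This matches Γ(21n+1)/25^(21n+1) with Stirling applied to Γ.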